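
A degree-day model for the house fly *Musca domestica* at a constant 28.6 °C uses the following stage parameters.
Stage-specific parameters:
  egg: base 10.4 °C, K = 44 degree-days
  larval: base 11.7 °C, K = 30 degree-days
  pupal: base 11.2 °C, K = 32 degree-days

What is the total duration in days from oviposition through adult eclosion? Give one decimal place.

6.0 days

egg: 44 / (28.6 − 10.4) = 44 / 18.2 = 2.418 d.
larval: 30 / (28.6 − 11.7) = 30 / 16.9 = 1.775 d.
pupal: 32 / (28.6 − 11.2) = 32 / 17.4 = 1.839 d.
Sum = 6.032 ≈ 6.0 days.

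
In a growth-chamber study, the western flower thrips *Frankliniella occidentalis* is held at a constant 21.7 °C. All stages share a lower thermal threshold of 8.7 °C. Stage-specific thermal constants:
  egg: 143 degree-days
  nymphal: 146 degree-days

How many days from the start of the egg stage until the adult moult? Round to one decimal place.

Daily accumulation at 21.7 °C = 21.7 − 8.7 = 13.0 DD/day.
Total K = 143 + 146 = 289 DD.
Total duration = 289 / 13.0 = 22.231 ≈ 22.2 days.

22.2 days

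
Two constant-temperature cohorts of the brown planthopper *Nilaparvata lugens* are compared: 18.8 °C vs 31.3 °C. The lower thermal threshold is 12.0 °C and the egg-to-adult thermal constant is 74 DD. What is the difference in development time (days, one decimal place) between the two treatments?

7.0 days

At 18.8 °C: 74 / (18.8 − 12.0) = 74 / 6.8 = 10.882 d.
At 31.3 °C: 74 / (31.3 − 12.0) = 74 / 19.3 = 3.834 d.
Difference = |10.882 − 3.834| = 7.048 ≈ 7.0 days.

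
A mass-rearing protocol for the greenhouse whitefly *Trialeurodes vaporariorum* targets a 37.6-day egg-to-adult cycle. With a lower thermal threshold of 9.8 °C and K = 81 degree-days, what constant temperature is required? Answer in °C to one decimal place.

12.0 °C

Required daily accumulation = 81 / 37.6 = 2.154 DD/day.
T = T_base + 2.154 = 9.8 + 2.154 = 11.954 ≈ 12.0 °C.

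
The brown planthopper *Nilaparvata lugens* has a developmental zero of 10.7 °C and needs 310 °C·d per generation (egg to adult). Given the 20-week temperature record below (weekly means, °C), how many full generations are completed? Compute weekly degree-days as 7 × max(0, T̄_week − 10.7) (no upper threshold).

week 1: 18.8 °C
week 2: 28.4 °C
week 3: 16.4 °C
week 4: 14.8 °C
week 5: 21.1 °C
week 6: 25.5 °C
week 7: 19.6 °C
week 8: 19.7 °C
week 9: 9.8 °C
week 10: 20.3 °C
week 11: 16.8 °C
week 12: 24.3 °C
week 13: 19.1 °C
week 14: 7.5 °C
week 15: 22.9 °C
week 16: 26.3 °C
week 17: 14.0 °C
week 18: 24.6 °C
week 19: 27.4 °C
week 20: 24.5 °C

Weekly DD (7 × max(0, T̄ − 10.7)): 56.7, 123.9, 39.9, 28.7, 72.8, 103.6, 62.3, 63.0, 0.0, 67.2, 42.7, 95.2, 58.8, 0.0, 85.4, 109.2, 23.1, 97.3, 116.9, 96.6.
Season total = 1343.3 DD.
Complete generations = ⌊1343.3 / 310⌋ = 4.

4 generations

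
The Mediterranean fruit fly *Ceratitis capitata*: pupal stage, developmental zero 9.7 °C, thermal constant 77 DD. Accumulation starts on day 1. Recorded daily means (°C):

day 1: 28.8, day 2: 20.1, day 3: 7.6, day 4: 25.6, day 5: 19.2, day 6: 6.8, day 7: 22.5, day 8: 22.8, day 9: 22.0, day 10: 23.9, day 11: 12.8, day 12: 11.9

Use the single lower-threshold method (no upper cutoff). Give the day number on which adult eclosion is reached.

Daily DD above 9.7 °C: 19.1, 10.4, 0.0, 15.9, 9.5, 0.0, 12.8, 13.1, 12.3, 14.2, 3.1, 2.2.
Cumulative: 19.1, 29.5, 29.5, 45.4, 54.9, 54.9, 67.7, 80.8, 93.1, 107.3, 110.4, 112.6.
The total first reaches 77 DD on day 8.

day 8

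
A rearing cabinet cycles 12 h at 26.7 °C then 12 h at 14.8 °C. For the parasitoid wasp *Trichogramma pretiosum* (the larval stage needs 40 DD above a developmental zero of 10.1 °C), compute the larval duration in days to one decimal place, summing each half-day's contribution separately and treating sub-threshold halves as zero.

3.8 days

Day half: max(0, 26.7 − 10.1) × 0.5 = 16.6 × 0.5 = 8.30 DD.
Night half: max(0, 14.8 − 10.1) × 0.5 = 4.7 × 0.5 = 2.35 DD.
Per 24 h: 10.65 DD/day.
Duration = 40 / 10.65 = 3.756 ≈ 3.8 days.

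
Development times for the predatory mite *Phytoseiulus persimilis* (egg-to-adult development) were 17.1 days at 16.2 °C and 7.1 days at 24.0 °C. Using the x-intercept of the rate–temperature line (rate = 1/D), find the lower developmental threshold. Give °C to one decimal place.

Under the model K = D·(T − T_b), so D₁·(T₁ − T_b) = D₂·(T₂ − T_b).
17.1·(16.2 − T_b) = 7.1·(24.0 − T_b)
T_b = (17.1·16.2 − 7.1·24.0) / (17.1 − 7.1) = 106.62 / 10.0 = 10.662 °C ≈ 10.7 °C.

10.7 °C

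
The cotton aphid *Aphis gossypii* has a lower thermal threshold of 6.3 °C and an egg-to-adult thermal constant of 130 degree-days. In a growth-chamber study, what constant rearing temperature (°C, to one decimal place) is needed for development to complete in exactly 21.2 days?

Required daily accumulation = 130 / 21.2 = 6.132 DD/day.
T = T_base + 6.132 = 6.3 + 6.132 = 12.432 ≈ 12.4 °C.

12.4 °C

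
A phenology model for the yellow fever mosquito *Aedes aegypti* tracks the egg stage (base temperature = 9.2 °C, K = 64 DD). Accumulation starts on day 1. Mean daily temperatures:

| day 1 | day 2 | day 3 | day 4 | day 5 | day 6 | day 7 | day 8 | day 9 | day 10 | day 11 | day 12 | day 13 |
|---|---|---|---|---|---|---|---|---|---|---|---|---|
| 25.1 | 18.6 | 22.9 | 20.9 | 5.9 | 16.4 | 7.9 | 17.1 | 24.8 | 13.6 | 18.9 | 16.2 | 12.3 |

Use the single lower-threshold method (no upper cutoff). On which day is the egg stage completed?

Daily DD above 9.2 °C: 15.9, 9.4, 13.7, 11.7, 0.0, 7.2, 0.0, 7.9, 15.6, 4.4, 9.7, 7.0, 3.1.
Cumulative: 15.9, 25.3, 39.0, 50.7, 50.7, 57.9, 57.9, 65.8, 81.4, 85.8, 95.5, 102.5, 105.6.
The total first reaches 64 DD on day 8.

day 8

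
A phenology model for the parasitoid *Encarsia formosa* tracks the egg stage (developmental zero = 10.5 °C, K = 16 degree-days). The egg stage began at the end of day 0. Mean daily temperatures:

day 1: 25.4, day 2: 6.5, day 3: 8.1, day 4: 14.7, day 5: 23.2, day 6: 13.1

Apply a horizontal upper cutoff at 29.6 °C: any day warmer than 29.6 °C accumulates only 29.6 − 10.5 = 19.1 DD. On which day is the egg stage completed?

day 4

Daily DD above 10.5 °C (capped at 19.1): 14.9, 0.0, 0.0, 4.2, 12.7, 2.6.
Cumulative: 14.9, 14.9, 14.9, 19.1, 31.8, 34.4.
The total first reaches 16 DD on day 4.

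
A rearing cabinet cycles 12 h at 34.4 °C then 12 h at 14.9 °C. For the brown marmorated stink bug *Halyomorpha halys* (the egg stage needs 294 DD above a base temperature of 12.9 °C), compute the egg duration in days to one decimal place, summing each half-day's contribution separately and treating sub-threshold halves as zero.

25.0 days

Day half: max(0, 34.4 − 12.9) × 0.5 = 21.5 × 0.5 = 10.75 DD.
Night half: max(0, 14.9 − 12.9) × 0.5 = 2.0 × 0.5 = 1.00 DD.
Per 24 h: 11.75 DD/day.
Duration = 294 / 11.75 = 25.021 ≈ 25.0 days.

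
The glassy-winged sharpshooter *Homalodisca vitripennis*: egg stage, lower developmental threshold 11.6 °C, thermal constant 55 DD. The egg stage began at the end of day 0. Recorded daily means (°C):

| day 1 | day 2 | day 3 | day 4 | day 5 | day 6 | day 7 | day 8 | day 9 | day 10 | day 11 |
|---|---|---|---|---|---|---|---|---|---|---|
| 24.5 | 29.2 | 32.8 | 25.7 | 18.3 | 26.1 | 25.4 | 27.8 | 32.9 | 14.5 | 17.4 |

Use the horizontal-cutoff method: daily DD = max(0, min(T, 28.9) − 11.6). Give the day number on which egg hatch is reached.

Daily DD above 11.6 °C (capped at 17.3): 12.9, 17.3, 17.3, 14.1, 6.7, 14.5, 13.8, 16.2, 17.3, 2.9, 5.8.
Cumulative: 12.9, 30.2, 47.5, 61.6, 68.3, 82.8, 96.6, 112.8, 130.1, 133.0, 138.8.
The total first reaches 55 DD on day 4.

day 4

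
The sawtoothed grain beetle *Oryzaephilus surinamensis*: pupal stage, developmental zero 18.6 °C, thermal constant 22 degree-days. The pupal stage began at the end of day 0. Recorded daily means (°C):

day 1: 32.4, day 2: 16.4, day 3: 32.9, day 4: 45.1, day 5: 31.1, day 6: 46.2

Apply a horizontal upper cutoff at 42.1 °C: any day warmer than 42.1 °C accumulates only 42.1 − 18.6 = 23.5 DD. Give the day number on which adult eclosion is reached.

Daily DD above 18.6 °C (capped at 23.5): 13.8, 0.0, 14.3, 23.5, 12.5, 23.5.
Cumulative: 13.8, 13.8, 28.1, 51.6, 64.1, 87.6.
The total first reaches 22 DD on day 3.

day 3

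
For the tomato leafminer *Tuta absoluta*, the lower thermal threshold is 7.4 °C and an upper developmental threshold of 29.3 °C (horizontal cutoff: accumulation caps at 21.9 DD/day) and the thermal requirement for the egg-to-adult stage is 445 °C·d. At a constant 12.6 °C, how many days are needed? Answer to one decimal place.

85.6 days

Daily accumulation = 12.6 − 7.4 = 5.2 DD/day.
Duration = 445 / 5.2 = 85.577 ≈ 85.6 days.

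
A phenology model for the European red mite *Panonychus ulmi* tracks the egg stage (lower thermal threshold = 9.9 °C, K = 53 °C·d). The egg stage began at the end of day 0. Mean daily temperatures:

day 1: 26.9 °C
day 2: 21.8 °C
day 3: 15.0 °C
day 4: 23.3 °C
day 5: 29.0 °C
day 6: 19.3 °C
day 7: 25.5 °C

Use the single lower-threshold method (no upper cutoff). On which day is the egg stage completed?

Daily DD above 9.9 °C: 17.0, 11.9, 5.1, 13.4, 19.1, 9.4, 15.6.
Cumulative: 17.0, 28.9, 34.0, 47.4, 66.5, 75.9, 91.5.
The total first reaches 53 DD on day 5.

day 5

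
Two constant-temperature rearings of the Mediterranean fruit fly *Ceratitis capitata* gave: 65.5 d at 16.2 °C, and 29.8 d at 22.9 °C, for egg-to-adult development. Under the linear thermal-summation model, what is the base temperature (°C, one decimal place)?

Equal thermal constants: D₁(T₁ − T_b) = D₂(T₂ − T_b).
65.5·(16.2 − T_b) = 29.8·(22.9 − T_b)
T_b = (65.5·16.2 − 29.8·22.9) / (65.5 − 29.8) = 378.68 / 35.7 = 10.607 °C ≈ 10.6 °C.

10.6 °C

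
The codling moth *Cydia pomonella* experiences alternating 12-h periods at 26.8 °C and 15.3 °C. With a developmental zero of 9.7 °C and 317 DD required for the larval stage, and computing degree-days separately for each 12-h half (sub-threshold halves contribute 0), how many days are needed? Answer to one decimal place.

27.9 days

Day half: max(0, 26.8 − 9.7) × 0.5 = 17.1 × 0.5 = 8.55 DD.
Night half: max(0, 15.3 − 9.7) × 0.5 = 5.6 × 0.5 = 2.80 DD.
Per 24 h: 11.35 DD/day.
Duration = 317 / 11.35 = 27.930 ≈ 27.9 days.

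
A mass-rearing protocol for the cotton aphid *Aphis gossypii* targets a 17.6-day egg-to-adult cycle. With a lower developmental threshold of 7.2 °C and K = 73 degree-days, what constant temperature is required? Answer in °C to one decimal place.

Required daily accumulation = 73 / 17.6 = 4.148 DD/day.
T = T_base + 4.148 = 7.2 + 4.148 = 11.348 ≈ 11.3 °C.

11.3 °C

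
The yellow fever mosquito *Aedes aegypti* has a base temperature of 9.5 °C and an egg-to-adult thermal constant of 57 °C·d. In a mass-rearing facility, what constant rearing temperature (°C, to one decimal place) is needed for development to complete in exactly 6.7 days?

18.0 °C

Required daily accumulation = 57 / 6.7 = 8.507 DD/day.
T = T_base + 8.507 = 9.5 + 8.507 = 18.007 ≈ 18.0 °C.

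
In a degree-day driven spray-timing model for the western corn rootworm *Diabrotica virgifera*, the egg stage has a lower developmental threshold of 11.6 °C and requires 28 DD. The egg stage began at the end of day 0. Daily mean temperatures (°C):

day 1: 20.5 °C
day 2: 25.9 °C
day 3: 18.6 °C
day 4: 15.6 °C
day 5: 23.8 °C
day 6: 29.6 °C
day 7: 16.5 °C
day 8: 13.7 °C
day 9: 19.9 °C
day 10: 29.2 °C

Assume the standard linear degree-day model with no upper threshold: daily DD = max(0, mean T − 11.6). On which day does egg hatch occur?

Daily DD above 11.6 °C: 8.9, 14.3, 7.0, 4.0, 12.2, 18.0, 4.9, 2.1, 8.3, 17.6.
Cumulative: 8.9, 23.2, 30.2, 34.2, 46.4, 64.4, 69.3, 71.4, 79.7, 97.3.
The total first reaches 28 DD on day 3.

day 3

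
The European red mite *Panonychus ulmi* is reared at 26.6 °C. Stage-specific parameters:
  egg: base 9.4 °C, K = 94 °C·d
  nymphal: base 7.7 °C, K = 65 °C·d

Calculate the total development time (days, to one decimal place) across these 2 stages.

8.9 days

egg: 94 / (26.6 − 9.4) = 94 / 17.2 = 5.465 d.
nymphal: 65 / (26.6 − 7.7) = 65 / 18.9 = 3.439 d.
Sum = 8.904 ≈ 8.9 days.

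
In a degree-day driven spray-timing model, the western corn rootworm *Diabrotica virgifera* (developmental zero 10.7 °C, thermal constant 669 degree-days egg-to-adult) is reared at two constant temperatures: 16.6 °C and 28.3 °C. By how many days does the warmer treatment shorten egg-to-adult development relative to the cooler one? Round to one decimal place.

75.4 days

At 16.6 °C: 669 / (16.6 − 10.7) = 669 / 5.9 = 113.390 d.
At 28.3 °C: 669 / (28.3 − 10.7) = 669 / 17.6 = 38.011 d.
Difference = |113.390 − 38.011| = 75.378 ≈ 75.4 days.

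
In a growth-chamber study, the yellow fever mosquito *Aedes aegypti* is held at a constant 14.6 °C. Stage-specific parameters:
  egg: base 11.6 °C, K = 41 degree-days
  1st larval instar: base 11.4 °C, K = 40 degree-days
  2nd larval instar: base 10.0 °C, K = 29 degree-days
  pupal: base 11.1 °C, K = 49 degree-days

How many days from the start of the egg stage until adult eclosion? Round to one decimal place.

egg: 41 / (14.6 − 11.6) = 41 / 3.0 = 13.667 d.
1st larval instar: 40 / (14.6 − 11.4) = 40 / 3.2 = 12.500 d.
2nd larval instar: 29 / (14.6 − 10.0) = 29 / 4.6 = 6.304 d.
pupal: 49 / (14.6 − 11.1) = 49 / 3.5 = 14.000 d.
Sum = 46.471 ≈ 46.5 days.

46.5 days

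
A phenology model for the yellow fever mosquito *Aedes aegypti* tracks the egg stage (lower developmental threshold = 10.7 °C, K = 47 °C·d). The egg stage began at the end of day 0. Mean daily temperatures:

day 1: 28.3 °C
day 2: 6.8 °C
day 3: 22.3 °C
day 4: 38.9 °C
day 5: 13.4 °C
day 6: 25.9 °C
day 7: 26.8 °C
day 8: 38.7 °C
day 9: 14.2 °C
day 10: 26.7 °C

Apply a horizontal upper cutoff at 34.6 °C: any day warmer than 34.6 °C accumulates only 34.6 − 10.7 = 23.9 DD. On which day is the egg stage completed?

Daily DD above 10.7 °C (capped at 23.9): 17.6, 0.0, 11.6, 23.9, 2.7, 15.2, 16.1, 23.9, 3.5, 16.0.
Cumulative: 17.6, 17.6, 29.2, 53.1, 55.8, 71.0, 87.1, 111.0, 114.5, 130.5.
The total first reaches 47 DD on day 4.

day 4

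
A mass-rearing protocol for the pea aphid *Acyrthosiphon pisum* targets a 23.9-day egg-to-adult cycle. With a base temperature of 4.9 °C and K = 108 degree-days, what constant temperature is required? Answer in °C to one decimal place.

Required daily accumulation = 108 / 23.9 = 4.519 DD/day.
T = T_base + 4.519 = 4.9 + 4.519 = 9.419 ≈ 9.4 °C.

9.4 °C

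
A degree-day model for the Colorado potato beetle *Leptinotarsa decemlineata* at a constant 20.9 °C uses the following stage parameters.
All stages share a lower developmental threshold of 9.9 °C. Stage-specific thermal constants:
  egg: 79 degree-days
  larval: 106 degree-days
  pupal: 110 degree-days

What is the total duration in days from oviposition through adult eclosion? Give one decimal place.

Daily accumulation at 20.9 °C = 20.9 − 9.9 = 11.0 DD/day.
Total K = 79 + 106 + 110 = 295 DD.
Total duration = 295 / 11.0 = 26.818 ≈ 26.8 days.

26.8 days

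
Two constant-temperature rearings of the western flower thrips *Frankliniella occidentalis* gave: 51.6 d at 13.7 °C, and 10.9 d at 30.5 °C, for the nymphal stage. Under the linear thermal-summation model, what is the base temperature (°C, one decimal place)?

Equal thermal constants: D₁(T₁ − T_b) = D₂(T₂ − T_b).
51.6·(13.7 − T_b) = 10.9·(30.5 − T_b)
T_b = (51.6·13.7 − 10.9·30.5) / (51.6 − 10.9) = 374.47 / 40.7 = 9.201 °C ≈ 9.2 °C.

9.2 °C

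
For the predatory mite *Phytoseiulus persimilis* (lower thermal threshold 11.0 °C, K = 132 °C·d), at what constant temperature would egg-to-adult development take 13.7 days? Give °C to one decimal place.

Required daily accumulation = 132 / 13.7 = 9.635 DD/day.
T = T_base + 9.635 = 11.0 + 9.635 = 20.635 ≈ 20.6 °C.

20.6 °C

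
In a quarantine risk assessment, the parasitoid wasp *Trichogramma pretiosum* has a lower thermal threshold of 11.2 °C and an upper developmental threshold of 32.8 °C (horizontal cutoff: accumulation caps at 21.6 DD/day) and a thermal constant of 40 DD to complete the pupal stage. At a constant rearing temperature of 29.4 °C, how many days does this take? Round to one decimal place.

Daily accumulation = 29.4 − 11.2 = 18.2 DD/day.
Duration = 40 / 18.2 = 2.198 ≈ 2.2 days.

2.2 days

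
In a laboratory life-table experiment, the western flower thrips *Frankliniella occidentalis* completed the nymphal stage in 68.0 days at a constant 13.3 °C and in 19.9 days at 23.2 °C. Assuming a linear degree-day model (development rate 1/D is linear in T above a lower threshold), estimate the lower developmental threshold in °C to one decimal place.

9.2 °C

Under the model K = D·(T − T_b), so D₁·(T₁ − T_b) = D₂·(T₂ − T_b).
68.0·(13.3 − T_b) = 19.9·(23.2 − T_b)
T_b = (68.0·13.3 − 19.9·23.2) / (68.0 − 19.9) = 442.72 / 48.1 = 9.204 °C ≈ 9.2 °C.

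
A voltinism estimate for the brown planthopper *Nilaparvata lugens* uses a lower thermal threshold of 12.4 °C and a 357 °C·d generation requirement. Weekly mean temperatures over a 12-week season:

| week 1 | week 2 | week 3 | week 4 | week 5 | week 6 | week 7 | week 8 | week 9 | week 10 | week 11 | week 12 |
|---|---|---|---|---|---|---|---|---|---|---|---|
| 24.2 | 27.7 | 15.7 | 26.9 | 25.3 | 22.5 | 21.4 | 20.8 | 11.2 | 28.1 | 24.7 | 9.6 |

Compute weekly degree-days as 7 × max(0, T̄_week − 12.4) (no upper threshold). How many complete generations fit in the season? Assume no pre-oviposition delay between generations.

Weekly DD (7 × max(0, T̄ − 12.4)): 82.6, 107.1, 23.1, 101.5, 90.3, 70.7, 63.0, 58.8, 0.0, 109.9, 86.1, 0.0.
Season total = 793.1 DD.
Complete generations = ⌊793.1 / 357⌋ = 2.

2 generations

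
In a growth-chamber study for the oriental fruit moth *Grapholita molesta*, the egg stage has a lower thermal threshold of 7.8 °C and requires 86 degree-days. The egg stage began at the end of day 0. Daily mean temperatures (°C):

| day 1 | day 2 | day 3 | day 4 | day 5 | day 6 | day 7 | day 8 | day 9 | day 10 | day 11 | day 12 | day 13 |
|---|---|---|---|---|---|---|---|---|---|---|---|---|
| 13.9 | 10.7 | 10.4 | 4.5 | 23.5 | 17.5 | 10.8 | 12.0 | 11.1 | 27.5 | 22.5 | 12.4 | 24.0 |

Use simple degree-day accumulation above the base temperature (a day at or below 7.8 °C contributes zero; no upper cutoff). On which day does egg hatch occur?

day 12

Daily DD above 7.8 °C: 6.1, 2.9, 2.6, 0.0, 15.7, 9.7, 3.0, 4.2, 3.3, 19.7, 14.7, 4.6, 16.2.
Cumulative: 6.1, 9.0, 11.6, 11.6, 27.3, 37.0, 40.0, 44.2, 47.5, 67.2, 81.9, 86.5, 102.7.
The total first reaches 86 DD on day 12.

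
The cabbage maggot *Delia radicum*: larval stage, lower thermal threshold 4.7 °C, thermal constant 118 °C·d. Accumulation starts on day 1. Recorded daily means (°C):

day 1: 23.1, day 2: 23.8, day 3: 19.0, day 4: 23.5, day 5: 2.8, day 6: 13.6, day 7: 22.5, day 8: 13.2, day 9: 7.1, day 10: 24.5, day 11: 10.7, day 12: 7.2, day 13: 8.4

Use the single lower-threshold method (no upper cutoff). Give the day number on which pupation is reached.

Daily DD above 4.7 °C: 18.4, 19.1, 14.3, 18.8, 0.0, 8.9, 17.8, 8.5, 2.4, 19.8, 6.0, 2.5, 3.7.
Cumulative: 18.4, 37.5, 51.8, 70.6, 70.6, 79.5, 97.3, 105.8, 108.2, 128.0, 134.0, 136.5, 140.2.
The total first reaches 118 DD on day 10.

day 10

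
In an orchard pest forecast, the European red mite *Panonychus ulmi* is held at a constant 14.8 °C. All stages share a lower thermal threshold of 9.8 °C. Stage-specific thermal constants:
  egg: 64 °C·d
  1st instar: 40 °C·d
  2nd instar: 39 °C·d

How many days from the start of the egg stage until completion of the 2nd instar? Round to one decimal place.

28.6 days

Daily accumulation at 14.8 °C = 14.8 − 9.8 = 5.0 DD/day.
Total K = 64 + 40 + 39 = 143 DD.
Total duration = 143 / 5.0 = 28.600 ≈ 28.6 days.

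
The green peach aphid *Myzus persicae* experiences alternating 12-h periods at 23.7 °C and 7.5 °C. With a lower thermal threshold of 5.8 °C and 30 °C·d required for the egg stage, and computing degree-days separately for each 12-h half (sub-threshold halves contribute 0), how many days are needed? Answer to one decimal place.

Day half: max(0, 23.7 − 5.8) × 0.5 = 17.9 × 0.5 = 8.95 DD.
Night half: max(0, 7.5 − 5.8) × 0.5 = 1.7 × 0.5 = 0.85 DD.
Per 24 h: 9.80 DD/day.
Duration = 30 / 9.80 = 3.061 ≈ 3.1 days.

3.1 days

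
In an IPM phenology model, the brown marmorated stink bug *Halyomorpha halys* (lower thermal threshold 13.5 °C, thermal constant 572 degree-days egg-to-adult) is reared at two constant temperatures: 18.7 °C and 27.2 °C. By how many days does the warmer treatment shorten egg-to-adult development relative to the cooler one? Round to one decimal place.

68.2 days

At 18.7 °C: 572 / (18.7 − 13.5) = 572 / 5.2 = 110.000 d.
At 27.2 °C: 572 / (27.2 − 13.5) = 572 / 13.7 = 41.752 d.
Difference = |110.000 − 41.752| = 68.248 ≈ 68.2 days.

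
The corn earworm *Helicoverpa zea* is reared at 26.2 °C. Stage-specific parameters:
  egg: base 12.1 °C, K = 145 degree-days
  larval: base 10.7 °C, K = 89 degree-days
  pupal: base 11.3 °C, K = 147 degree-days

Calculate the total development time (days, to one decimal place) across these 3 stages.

25.9 days

egg: 145 / (26.2 − 12.1) = 145 / 14.1 = 10.284 d.
larval: 89 / (26.2 − 10.7) = 89 / 15.5 = 5.742 d.
pupal: 147 / (26.2 − 11.3) = 147 / 14.9 = 9.866 d.
Sum = 25.891 ≈ 25.9 days.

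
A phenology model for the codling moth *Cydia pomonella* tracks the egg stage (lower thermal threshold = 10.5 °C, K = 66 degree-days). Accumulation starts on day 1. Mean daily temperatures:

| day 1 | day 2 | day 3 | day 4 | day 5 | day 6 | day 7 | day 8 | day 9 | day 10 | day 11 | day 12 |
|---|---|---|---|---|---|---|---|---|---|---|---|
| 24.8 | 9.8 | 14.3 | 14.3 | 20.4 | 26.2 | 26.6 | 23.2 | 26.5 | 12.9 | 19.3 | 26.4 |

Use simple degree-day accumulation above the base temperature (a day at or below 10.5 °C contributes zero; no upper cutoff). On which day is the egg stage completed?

Daily DD above 10.5 °C: 14.3, 0.0, 3.8, 3.8, 9.9, 15.7, 16.1, 12.7, 16.0, 2.4, 8.8, 15.9.
Cumulative: 14.3, 14.3, 18.1, 21.9, 31.8, 47.5, 63.6, 76.3, 92.3, 94.7, 103.5, 119.4.
The total first reaches 66 DD on day 8.

day 8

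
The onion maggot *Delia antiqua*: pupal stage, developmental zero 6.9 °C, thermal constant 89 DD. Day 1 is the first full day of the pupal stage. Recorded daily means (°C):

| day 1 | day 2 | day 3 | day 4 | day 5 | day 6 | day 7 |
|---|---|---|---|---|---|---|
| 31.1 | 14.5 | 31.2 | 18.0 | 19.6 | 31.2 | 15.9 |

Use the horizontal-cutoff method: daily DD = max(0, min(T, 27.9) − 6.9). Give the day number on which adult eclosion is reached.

Daily DD above 6.9 °C (capped at 21.0): 21.0, 7.6, 21.0, 11.1, 12.7, 21.0, 9.0.
Cumulative: 21.0, 28.6, 49.6, 60.7, 73.4, 94.4, 103.4.
The total first reaches 89 DD on day 6.

day 6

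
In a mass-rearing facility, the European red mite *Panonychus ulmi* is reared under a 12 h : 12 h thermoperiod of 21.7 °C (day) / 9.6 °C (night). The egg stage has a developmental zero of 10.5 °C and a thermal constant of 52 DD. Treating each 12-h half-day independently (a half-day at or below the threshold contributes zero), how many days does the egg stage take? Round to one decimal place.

Day half: max(0, 21.7 − 10.5) × 0.5 = 11.2 × 0.5 = 5.60 DD.
Night half: max(0, 9.6 − 10.5) × 0.5 = 0.0 × 0.5 = 0.00 DD.
Per 24 h: 5.60 DD/day.
Duration = 52 / 5.60 = 9.286 ≈ 9.3 days.

9.3 days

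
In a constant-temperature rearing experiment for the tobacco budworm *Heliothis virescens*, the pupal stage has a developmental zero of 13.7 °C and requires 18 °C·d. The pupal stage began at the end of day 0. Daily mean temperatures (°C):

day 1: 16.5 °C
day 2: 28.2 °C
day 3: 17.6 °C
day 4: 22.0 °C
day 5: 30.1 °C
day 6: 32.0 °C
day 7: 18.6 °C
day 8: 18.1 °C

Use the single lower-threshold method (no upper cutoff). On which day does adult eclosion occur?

day 3

Daily DD above 13.7 °C: 2.8, 14.5, 3.9, 8.3, 16.4, 18.3, 4.9, 4.4.
Cumulative: 2.8, 17.3, 21.2, 29.5, 45.9, 64.2, 69.1, 73.5.
The total first reaches 18 DD on day 3.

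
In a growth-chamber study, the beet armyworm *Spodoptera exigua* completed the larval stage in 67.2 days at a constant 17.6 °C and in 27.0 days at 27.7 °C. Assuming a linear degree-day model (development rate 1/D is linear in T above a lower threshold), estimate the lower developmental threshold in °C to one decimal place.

10.8 °C

Under the model K = D·(T − T_b), so D₁·(T₁ − T_b) = D₂·(T₂ − T_b).
67.2·(17.6 − T_b) = 27.0·(27.7 − T_b)
T_b = (67.2·17.6 − 27.0·27.7) / (67.2 − 27.0) = 434.82 / 40.2 = 10.816 °C ≈ 10.8 °C.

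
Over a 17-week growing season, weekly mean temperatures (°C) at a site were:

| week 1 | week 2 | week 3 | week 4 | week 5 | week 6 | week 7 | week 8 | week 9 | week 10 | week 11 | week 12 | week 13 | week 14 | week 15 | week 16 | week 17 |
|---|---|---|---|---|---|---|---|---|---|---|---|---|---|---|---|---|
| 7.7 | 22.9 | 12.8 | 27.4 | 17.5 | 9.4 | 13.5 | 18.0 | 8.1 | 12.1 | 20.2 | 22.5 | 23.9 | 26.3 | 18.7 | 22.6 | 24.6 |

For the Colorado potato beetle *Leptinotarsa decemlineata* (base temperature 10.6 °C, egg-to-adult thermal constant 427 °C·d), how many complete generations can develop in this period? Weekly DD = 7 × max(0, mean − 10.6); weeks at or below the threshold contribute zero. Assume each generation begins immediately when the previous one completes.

2 generations

Weekly DD (7 × max(0, T̄ − 10.6)): 0.0, 86.1, 15.4, 117.6, 48.3, 0.0, 20.3, 51.8, 0.0, 10.5, 67.2, 83.3, 93.1, 109.9, 56.7, 84.0, 98.0.
Season total = 942.2 DD.
Complete generations = ⌊942.2 / 427⌋ = 2.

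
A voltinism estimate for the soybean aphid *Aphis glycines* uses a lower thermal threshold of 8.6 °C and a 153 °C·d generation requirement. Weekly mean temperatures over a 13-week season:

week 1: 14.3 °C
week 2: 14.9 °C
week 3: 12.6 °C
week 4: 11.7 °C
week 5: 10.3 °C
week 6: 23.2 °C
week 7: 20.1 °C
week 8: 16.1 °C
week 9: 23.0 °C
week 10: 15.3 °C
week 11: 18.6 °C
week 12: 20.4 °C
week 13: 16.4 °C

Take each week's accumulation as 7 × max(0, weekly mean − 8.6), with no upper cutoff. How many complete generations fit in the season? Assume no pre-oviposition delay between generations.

4 generations

Weekly DD (7 × max(0, T̄ − 8.6)): 39.9, 44.1, 28.0, 21.7, 11.9, 102.2, 80.5, 52.5, 100.8, 46.9, 70.0, 82.6, 54.6.
Season total = 735.7 DD.
Complete generations = ⌊735.7 / 153⌋ = 4.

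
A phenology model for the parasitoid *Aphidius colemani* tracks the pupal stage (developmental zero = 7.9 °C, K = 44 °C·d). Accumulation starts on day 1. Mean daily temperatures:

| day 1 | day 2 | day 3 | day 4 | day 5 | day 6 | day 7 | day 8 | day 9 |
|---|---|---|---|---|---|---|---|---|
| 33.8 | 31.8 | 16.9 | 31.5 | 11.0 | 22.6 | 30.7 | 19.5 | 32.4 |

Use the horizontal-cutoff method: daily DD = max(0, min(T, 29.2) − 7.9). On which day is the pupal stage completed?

day 3

Daily DD above 7.9 °C (capped at 21.3): 21.3, 21.3, 9.0, 21.3, 3.1, 14.7, 21.3, 11.6, 21.3.
Cumulative: 21.3, 42.6, 51.6, 72.9, 76.0, 90.7, 112.0, 123.6, 144.9.
The total first reaches 44 DD on day 3.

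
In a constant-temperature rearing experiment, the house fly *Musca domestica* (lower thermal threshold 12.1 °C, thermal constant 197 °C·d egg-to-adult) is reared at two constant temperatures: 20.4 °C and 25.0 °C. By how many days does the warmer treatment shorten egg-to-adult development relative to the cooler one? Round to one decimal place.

8.5 days

At 20.4 °C: 197 / (20.4 − 12.1) = 197 / 8.3 = 23.735 d.
At 25.0 °C: 197 / (25.0 − 12.1) = 197 / 12.9 = 15.271 d.
Difference = |23.735 − 15.271| = 8.464 ≈ 8.5 days.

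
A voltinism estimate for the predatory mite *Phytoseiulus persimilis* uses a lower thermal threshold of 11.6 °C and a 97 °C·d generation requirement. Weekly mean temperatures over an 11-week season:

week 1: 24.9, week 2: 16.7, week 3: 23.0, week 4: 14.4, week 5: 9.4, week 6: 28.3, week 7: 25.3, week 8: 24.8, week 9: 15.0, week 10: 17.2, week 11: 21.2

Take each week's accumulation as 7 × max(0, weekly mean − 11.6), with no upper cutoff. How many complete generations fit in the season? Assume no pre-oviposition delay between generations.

Weekly DD (7 × max(0, T̄ − 11.6)): 93.1, 35.7, 79.8, 19.6, 0.0, 116.9, 95.9, 92.4, 23.8, 39.2, 67.2.
Season total = 663.6 DD.
Complete generations = ⌊663.6 / 97⌋ = 6.

6 generations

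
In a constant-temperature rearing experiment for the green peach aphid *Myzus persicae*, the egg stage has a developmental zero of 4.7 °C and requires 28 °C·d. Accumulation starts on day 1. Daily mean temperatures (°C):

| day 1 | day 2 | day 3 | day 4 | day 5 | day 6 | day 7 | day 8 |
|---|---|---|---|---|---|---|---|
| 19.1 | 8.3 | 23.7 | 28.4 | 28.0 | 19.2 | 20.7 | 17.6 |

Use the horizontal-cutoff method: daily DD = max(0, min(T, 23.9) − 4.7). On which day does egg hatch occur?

day 3

Daily DD above 4.7 °C (capped at 19.2): 14.4, 3.6, 19.0, 19.2, 19.2, 14.5, 16.0, 12.9.
Cumulative: 14.4, 18.0, 37.0, 56.2, 75.4, 89.9, 105.9, 118.8.
The total first reaches 28 DD on day 3.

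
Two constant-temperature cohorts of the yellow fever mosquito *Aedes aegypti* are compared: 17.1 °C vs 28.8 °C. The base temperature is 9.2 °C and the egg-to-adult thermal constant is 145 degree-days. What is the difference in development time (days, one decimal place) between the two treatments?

11.0 days

At 17.1 °C: 145 / (17.1 − 9.2) = 145 / 7.9 = 18.354 d.
At 28.8 °C: 145 / (28.8 − 9.2) = 145 / 19.6 = 7.398 d.
Difference = |18.354 − 7.398| = 10.956 ≈ 11.0 days.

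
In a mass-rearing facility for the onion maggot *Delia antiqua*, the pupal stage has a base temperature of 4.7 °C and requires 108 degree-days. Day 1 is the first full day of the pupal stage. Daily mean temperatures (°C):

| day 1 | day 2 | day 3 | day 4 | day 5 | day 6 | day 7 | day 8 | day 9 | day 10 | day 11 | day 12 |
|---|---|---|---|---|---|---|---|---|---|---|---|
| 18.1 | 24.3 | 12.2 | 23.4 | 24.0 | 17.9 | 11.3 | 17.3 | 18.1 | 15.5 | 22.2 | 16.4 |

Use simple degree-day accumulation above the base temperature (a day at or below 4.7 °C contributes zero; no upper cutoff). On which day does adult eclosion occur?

day 8

Daily DD above 4.7 °C: 13.4, 19.6, 7.5, 18.7, 19.3, 13.2, 6.6, 12.6, 13.4, 10.8, 17.5, 11.7.
Cumulative: 13.4, 33.0, 40.5, 59.2, 78.5, 91.7, 98.3, 110.9, 124.3, 135.1, 152.6, 164.3.
The total first reaches 108 DD on day 8.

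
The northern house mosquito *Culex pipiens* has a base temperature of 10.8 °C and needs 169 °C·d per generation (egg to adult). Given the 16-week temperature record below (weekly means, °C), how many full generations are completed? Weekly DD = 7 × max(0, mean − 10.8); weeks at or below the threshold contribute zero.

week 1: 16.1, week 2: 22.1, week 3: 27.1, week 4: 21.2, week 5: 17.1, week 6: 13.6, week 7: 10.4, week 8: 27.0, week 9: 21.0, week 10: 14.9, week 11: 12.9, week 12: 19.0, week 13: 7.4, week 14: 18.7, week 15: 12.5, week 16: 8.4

4 generations

Weekly DD (7 × max(0, T̄ − 10.8)): 37.1, 79.1, 114.1, 72.8, 44.1, 19.6, 0.0, 113.4, 71.4, 28.7, 14.7, 57.4, 0.0, 55.3, 11.9, 0.0.
Season total = 719.6 DD.
Complete generations = ⌊719.6 / 169⌋ = 4.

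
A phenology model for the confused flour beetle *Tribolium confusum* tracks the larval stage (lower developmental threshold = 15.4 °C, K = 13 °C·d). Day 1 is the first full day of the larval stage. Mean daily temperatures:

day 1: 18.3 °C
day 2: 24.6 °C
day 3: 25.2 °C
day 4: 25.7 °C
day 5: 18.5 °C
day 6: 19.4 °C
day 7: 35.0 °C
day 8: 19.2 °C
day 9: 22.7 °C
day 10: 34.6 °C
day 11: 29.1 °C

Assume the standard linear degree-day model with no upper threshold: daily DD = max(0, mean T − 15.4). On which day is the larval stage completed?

Daily DD above 15.4 °C: 2.9, 9.2, 9.8, 10.3, 3.1, 4.0, 19.6, 3.8, 7.3, 19.2, 13.7.
Cumulative: 2.9, 12.1, 21.9, 32.2, 35.3, 39.3, 58.9, 62.7, 70.0, 89.2, 102.9.
The total first reaches 13 DD on day 3.

day 3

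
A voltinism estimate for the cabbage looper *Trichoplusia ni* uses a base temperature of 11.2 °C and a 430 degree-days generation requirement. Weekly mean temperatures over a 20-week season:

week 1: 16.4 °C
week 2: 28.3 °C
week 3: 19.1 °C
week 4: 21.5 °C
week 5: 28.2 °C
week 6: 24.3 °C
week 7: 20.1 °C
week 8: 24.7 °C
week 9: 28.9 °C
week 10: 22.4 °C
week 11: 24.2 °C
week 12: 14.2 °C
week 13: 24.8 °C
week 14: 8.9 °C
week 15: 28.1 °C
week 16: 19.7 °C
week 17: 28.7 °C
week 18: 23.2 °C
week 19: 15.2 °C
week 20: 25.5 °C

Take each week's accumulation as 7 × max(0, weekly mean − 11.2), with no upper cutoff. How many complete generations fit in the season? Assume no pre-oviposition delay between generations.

3 generations

Weekly DD (7 × max(0, T̄ − 11.2)): 36.4, 119.7, 55.3, 72.1, 119.0, 91.7, 62.3, 94.5, 123.9, 78.4, 91.0, 21.0, 95.2, 0.0, 118.3, 59.5, 122.5, 84.0, 28.0, 100.1.
Season total = 1572.9 DD.
Complete generations = ⌊1572.9 / 430⌋ = 3.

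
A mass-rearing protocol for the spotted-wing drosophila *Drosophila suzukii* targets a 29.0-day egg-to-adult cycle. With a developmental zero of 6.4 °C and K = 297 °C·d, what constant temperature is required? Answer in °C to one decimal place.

16.6 °C

Required daily accumulation = 297 / 29.0 = 10.241 DD/day.
T = T_base + 10.241 = 6.4 + 10.241 = 16.641 ≈ 16.6 °C.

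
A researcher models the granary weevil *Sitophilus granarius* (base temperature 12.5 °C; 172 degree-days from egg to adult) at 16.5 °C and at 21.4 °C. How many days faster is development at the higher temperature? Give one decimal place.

23.7 days

At 16.5 °C: 172 / (16.5 − 12.5) = 172 / 4.0 = 43.000 d.
At 21.4 °C: 172 / (21.4 − 12.5) = 172 / 8.9 = 19.326 d.
Difference = |43.000 − 19.326| = 23.674 ≈ 23.7 days.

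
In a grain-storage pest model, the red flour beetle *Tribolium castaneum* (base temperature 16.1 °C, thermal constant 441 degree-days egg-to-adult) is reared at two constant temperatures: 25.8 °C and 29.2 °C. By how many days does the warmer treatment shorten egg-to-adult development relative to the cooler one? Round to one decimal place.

At 25.8 °C: 441 / (25.8 − 16.1) = 441 / 9.7 = 45.464 d.
At 29.2 °C: 441 / (29.2 − 16.1) = 441 / 13.1 = 33.664 d.
Difference = |45.464 − 33.664| = 11.800 ≈ 11.8 days.

11.8 days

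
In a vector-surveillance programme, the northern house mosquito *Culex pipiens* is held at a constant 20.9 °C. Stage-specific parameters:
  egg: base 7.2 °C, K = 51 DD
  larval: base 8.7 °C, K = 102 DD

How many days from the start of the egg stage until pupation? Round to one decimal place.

egg: 51 / (20.9 − 7.2) = 51 / 13.7 = 3.723 d.
larval: 102 / (20.9 − 8.7) = 102 / 12.2 = 8.361 d.
Sum = 12.083 ≈ 12.1 days.

12.1 days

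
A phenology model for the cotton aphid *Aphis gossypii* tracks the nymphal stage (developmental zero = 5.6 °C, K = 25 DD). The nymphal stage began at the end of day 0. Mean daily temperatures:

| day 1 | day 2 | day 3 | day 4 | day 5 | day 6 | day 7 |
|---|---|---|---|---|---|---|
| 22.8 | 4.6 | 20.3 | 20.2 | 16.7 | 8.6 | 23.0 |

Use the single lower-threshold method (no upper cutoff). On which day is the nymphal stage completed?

Daily DD above 5.6 °C: 17.2, 0.0, 14.7, 14.6, 11.1, 3.0, 17.4.
Cumulative: 17.2, 17.2, 31.9, 46.5, 57.6, 60.6, 78.0.
The total first reaches 25 DD on day 3.

day 3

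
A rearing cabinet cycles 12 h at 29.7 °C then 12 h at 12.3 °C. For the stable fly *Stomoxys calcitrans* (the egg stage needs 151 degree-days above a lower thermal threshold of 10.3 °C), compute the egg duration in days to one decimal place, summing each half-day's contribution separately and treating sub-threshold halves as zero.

Day half: max(0, 29.7 − 10.3) × 0.5 = 19.4 × 0.5 = 9.70 DD.
Night half: max(0, 12.3 − 10.3) × 0.5 = 2.0 × 0.5 = 1.00 DD.
Per 24 h: 10.70 DD/day.
Duration = 151 / 10.70 = 14.112 ≈ 14.1 days.

14.1 days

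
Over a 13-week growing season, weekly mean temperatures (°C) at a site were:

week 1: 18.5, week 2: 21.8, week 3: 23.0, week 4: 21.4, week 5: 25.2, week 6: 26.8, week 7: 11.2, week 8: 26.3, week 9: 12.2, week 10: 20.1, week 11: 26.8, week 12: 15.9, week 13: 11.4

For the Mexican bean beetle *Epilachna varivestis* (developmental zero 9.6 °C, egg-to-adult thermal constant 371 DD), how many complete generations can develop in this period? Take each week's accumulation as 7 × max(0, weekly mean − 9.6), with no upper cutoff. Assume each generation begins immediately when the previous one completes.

2 generations

Weekly DD (7 × max(0, T̄ − 9.6)): 62.3, 85.4, 93.8, 82.6, 109.2, 120.4, 11.2, 116.9, 18.2, 73.5, 120.4, 44.1, 12.6.
Season total = 950.6 DD.
Complete generations = ⌊950.6 / 371⌋ = 2.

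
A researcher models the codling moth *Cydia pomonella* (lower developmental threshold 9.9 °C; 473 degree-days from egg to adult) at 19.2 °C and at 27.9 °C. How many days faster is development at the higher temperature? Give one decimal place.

24.6 days

At 19.2 °C: 473 / (19.2 − 9.9) = 473 / 9.3 = 50.860 d.
At 27.9 °C: 473 / (27.9 − 9.9) = 473 / 18.0 = 26.278 d.
Difference = |50.860 − 26.278| = 24.582 ≈ 24.6 days.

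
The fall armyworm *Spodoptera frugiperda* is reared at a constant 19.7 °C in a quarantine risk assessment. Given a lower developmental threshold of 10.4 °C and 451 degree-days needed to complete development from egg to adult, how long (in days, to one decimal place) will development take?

48.5 days

Daily accumulation = 19.7 − 10.4 = 9.3 DD/day.
Duration = 451 / 9.3 = 48.495 ≈ 48.5 days.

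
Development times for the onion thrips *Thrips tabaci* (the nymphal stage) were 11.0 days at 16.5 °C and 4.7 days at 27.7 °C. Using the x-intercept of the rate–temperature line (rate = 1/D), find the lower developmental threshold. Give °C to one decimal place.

8.1 °C

Under the model K = D·(T − T_b), so D₁·(T₁ − T_b) = D₂·(T₂ − T_b).
11.0·(16.5 − T_b) = 4.7·(27.7 − T_b)
T_b = (11.0·16.5 − 4.7·27.7) / (11.0 − 4.7) = 51.31 / 6.3 = 8.144 °C ≈ 8.1 °C.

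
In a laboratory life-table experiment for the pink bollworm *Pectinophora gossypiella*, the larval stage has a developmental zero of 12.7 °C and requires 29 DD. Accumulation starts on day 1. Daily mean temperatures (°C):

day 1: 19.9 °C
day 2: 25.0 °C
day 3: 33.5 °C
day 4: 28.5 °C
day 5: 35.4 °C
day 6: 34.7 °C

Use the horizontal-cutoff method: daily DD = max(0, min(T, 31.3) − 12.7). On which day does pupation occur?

Daily DD above 12.7 °C (capped at 18.6): 7.2, 12.3, 18.6, 15.8, 18.6, 18.6.
Cumulative: 7.2, 19.5, 38.1, 53.9, 72.5, 91.1.
The total first reaches 29 DD on day 3.

day 3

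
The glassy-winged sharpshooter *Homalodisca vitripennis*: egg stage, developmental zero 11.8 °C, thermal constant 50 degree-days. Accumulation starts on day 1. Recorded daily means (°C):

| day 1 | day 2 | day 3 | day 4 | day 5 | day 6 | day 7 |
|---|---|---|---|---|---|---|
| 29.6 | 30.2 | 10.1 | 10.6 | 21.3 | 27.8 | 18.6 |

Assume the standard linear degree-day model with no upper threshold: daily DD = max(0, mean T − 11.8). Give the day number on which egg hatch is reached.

Daily DD above 11.8 °C: 17.8, 18.4, 0.0, 0.0, 9.5, 16.0, 6.8.
Cumulative: 17.8, 36.2, 36.2, 36.2, 45.7, 61.7, 68.5.
The total first reaches 50 DD on day 6.

day 6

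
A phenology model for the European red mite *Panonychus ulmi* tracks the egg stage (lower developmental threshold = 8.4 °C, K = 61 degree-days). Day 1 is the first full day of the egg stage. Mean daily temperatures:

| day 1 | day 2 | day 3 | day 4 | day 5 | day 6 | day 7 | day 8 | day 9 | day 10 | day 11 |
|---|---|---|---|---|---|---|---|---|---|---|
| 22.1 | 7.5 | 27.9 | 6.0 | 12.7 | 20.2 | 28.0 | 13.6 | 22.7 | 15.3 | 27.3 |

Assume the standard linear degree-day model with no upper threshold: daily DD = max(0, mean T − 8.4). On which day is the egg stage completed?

Daily DD above 8.4 °C: 13.7, 0.0, 19.5, 0.0, 4.3, 11.8, 19.6, 5.2, 14.3, 6.9, 18.9.
Cumulative: 13.7, 13.7, 33.2, 33.2, 37.5, 49.3, 68.9, 74.1, 88.4, 95.3, 114.2.
The total first reaches 61 DD on day 7.

day 7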